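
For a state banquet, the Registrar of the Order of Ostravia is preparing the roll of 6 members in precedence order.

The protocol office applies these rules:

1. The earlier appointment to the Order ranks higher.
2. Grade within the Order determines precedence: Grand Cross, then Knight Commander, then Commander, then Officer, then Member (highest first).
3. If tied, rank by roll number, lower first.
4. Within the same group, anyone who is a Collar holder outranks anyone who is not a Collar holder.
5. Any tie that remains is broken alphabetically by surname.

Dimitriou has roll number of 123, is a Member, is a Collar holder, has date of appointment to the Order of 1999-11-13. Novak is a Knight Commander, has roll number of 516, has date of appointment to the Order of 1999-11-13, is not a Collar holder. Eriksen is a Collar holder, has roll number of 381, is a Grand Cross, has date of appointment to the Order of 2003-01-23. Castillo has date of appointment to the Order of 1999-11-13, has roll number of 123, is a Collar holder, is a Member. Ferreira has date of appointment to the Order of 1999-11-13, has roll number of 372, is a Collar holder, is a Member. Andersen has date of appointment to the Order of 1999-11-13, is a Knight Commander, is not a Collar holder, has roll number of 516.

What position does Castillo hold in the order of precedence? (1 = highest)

3

By date of appointment to the Order (earlier first): Andersen, Novak, Castillo, Dimitriou and Ferreira (each 1999-11-13); then Eriksen (2003-01-23).
Among Andersen, Novak, Castillo, Dimitriou and Ferreira, by grade within the Order: Andersen and Novak (Knight Commander) before Castillo, Dimitriou and Ferreira (Member).
Andersen and Novak both have roll number 516, so the next rule applies.
Andersen and Novak are each not a Collar holder, so the next rule applies.
Among Andersen and Novak, alphabetically by surname: Andersen before Novak.
Among Castillo, Dimitriou and Ferreira, by roll number (lower first): Castillo and Dimitriou (123) before Ferreira (372).
Castillo and Dimitriou are each a Collar holder, so the next rule applies.
Among Castillo and Dimitriou, alphabetically by surname: Castillo before Dimitriou.
Order: Andersen, Novak, Castillo, Dimitriou, Ferreira, Eriksen. So position 3.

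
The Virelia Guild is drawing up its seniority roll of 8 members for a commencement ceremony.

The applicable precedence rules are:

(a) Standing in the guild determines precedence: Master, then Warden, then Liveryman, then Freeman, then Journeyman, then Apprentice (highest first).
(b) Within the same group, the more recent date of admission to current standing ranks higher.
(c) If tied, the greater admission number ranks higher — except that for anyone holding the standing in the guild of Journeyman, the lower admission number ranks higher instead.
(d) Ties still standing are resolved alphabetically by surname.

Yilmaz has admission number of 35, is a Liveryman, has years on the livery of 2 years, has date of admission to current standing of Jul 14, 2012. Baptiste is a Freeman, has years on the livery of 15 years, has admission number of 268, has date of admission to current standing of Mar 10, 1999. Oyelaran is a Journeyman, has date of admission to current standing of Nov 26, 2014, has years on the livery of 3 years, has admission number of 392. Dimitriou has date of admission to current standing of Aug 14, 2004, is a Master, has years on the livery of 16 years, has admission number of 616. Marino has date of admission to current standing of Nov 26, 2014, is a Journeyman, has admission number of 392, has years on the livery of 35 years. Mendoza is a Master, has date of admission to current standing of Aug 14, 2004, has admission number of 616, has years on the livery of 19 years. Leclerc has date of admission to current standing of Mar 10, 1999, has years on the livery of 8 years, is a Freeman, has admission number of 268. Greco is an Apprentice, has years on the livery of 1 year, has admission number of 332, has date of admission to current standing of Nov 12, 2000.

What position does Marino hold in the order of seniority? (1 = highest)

By standing in the guild: Dimitriou and Mendoza (Master); then Yilmaz (Liveryman); then Baptiste and Leclerc (Freeman); then Marino and Oyelaran (Journeyman); then Greco (Apprentice).
Dimitriou and Mendoza both have date of admission to current standing Aug 14, 2004, so the next rule applies.
Dimitriou and Mendoza both have admission number 616, so the next rule applies.
Among Dimitriou and Mendoza, alphabetically by surname: Dimitriou before Mendoza.
Baptiste and Leclerc both have date of admission to current standing Mar 10, 1999, so the next rule applies.
Baptiste and Leclerc both have admission number 268, so the next rule applies.
Among Baptiste and Leclerc, alphabetically by surname: Baptiste before Leclerc.
Marino and Oyelaran both have date of admission to current standing Nov 26, 2014, so the next rule applies.
Marino and Oyelaran both have admission number 392, so the next rule applies.
Among Marino and Oyelaran, alphabetically by surname: Marino before Oyelaran.
Order: Dimitriou, Mendoza, Yilmaz, Baptiste, Leclerc, Marino, Oyelaran, Greco. So position 6.

6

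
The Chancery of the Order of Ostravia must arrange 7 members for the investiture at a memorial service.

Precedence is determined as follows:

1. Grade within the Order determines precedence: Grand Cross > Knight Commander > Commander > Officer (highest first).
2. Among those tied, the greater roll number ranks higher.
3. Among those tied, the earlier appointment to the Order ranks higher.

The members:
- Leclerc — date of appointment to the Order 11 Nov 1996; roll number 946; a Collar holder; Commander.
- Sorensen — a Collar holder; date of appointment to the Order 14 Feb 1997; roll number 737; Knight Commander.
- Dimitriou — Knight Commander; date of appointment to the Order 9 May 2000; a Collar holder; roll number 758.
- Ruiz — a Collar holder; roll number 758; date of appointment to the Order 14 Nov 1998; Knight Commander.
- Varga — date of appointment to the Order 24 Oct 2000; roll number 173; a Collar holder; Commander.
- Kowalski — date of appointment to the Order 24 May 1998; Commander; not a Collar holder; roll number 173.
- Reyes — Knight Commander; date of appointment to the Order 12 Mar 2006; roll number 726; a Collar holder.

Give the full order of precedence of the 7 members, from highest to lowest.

Ruiz, Dimitriou, Sorensen, Reyes, Leclerc, Kowalski, Varga

By grade within the Order: Ruiz, Dimitriou, Sorensen and Reyes (Knight Commander); then Leclerc, Kowalski and Varga (Commander).
Among Ruiz, Dimitriou, Sorensen and Reyes, by roll number (higher first): Ruiz and Dimitriou (758) before Sorensen (737) before Reyes (726).
Among Ruiz and Dimitriou, by date of appointment to the Order (earlier first): Ruiz (14 Nov 1998) before Dimitriou (9 May 2000).
Among Leclerc, Kowalski and Varga, by roll number (higher first): Leclerc (946) before Kowalski and Varga (173).
Among Kowalski and Varga, by date of appointment to the Order (earlier first): Kowalski (24 May 1998) before Varga (24 Oct 2000).
Full order: Ruiz, Dimitriou, Sorensen, Reyes, Leclerc, Kowalski, Varga.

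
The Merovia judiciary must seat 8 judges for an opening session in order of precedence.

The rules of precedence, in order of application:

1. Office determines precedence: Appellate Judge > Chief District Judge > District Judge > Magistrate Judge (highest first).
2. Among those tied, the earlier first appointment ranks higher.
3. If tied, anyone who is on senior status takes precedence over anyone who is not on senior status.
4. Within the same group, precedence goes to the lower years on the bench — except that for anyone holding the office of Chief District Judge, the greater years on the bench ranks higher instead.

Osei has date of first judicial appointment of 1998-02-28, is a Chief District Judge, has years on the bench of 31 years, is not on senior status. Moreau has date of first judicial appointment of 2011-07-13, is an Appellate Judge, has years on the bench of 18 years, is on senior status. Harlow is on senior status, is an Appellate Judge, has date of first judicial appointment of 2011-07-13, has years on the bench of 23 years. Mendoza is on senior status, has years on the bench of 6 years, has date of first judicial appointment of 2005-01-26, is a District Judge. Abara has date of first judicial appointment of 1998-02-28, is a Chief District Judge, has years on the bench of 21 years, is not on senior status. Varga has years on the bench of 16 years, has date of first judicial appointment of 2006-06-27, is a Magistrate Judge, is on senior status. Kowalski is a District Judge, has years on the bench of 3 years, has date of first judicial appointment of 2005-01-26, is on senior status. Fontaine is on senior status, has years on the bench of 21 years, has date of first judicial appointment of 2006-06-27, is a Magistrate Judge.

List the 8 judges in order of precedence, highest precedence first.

Moreau, Harlow, Osei, Abara, Kowalski, Mendoza, Varga, Fontaine

By office: Moreau and Harlow (Appellate Judge); then Osei and Abara (Chief District Judge); then Kowalski and Mendoza (District Judge); then Varga and Fontaine (Magistrate Judge).
Moreau and Harlow both have date of first judicial appointment 2011-07-13, so the next rule applies.
Moreau and Harlow are each on senior status, so the next rule applies.
Among Moreau and Harlow, by years on the bench (lower first): Moreau (18 years) before Harlow (23 years).
Osei and Abara both have date of first judicial appointment 1998-02-28, so the next rule applies.
Osei and Abara are each not on senior status, so the next rule applies.
Among Osei and Abara, by years on the bench (higher first) (reversed rule for this group): Osei (31 years) before Abara (21 years).
Kowalski and Mendoza both have date of first judicial appointment 2005-01-26, so the next rule applies.
Kowalski and Mendoza are each on senior status, so the next rule applies.
Among Kowalski and Mendoza, by years on the bench (lower first): Kowalski (3 years) before Mendoza (6 years).
Varga and Fontaine both have date of first judicial appointment 2006-06-27, so the next rule applies.
Varga and Fontaine are each on senior status, so the next rule applies.
Among Varga and Fontaine, by years on the bench (lower first): Varga (16 years) before Fontaine (21 years).
Full order: Moreau, Harlow, Osei, Abara, Kowalski, Mendoza, Varga, Fontaine.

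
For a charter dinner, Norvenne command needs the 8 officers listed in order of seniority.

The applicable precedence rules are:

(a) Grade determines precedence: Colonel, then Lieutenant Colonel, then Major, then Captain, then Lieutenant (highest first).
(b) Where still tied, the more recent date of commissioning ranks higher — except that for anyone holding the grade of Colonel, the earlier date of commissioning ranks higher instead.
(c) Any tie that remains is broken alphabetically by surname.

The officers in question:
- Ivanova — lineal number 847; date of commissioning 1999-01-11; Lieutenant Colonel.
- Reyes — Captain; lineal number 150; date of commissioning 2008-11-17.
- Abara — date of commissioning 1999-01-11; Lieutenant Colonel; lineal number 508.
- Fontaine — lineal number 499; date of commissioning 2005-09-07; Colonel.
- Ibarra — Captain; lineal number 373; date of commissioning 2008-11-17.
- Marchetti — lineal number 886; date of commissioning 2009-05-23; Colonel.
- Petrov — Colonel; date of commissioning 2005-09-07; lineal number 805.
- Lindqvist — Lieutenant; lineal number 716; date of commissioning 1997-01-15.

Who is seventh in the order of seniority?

Reyes

By grade: Fontaine, Petrov and Marchetti (Colonel); then Abara and Ivanova (Lieutenant Colonel); then Ibarra and Reyes (Captain); then Lindqvist (Lieutenant).
Among Fontaine, Petrov and Marchetti, by date of commissioning (earlier first) (reversed rule for this group): Fontaine and Petrov (2005-09-07) before Marchetti (2009-05-23).
Among Fontaine and Petrov, alphabetically by surname: Fontaine before Petrov.
Abara and Ivanova both have date of commissioning 1999-01-11, so the next rule applies.
Among Abara and Ivanova, alphabetically by surname: Abara before Ivanova.
Ibarra and Reyes both have date of commissioning 2008-11-17, so the next rule applies.
Among Ibarra and Reyes, alphabetically by surname: Ibarra before Reyes.
Order: Fontaine, Petrov, Marchetti, Abara, Ivanova, Ibarra, Reyes, Lindqvist.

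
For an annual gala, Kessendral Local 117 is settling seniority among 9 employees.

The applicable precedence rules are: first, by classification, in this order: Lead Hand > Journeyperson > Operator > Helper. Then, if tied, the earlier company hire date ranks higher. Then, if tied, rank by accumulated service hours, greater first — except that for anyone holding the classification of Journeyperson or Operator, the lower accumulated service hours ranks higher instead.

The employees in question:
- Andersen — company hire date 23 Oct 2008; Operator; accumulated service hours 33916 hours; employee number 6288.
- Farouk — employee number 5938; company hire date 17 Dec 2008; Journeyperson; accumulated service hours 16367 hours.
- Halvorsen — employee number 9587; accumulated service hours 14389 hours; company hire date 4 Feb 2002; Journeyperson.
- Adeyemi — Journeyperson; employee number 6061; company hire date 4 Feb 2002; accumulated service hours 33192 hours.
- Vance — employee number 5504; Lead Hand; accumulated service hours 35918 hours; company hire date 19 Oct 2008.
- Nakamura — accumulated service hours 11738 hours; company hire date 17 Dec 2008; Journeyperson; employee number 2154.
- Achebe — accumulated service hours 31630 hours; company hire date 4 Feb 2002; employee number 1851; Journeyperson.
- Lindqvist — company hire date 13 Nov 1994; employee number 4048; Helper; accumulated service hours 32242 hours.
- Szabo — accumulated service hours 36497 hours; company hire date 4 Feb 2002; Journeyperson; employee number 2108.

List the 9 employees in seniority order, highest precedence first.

Vance, Halvorsen, Achebe, Adeyemi, Szabo, Nakamura, Farouk, Andersen, Lindqvist

By classification: Vance (Lead Hand); then Halvorsen, Achebe, Adeyemi, Szabo, Nakamura and Farouk (Journeyperson); then Andersen (Operator); then Lindqvist (Helper).
Among Halvorsen, Achebe, Adeyemi, Szabo, Nakamura and Farouk, by company hire date (earlier first): Halvorsen, Achebe, Adeyemi and Szabo (4 Feb 2002) before Nakamura and Farouk (17 Dec 2008).
Among Halvorsen, Achebe, Adeyemi and Szabo, by accumulated service hours (lower first) (reversed rule for this group): Halvorsen (14389 hours) before Achebe (31630 hours) before Adeyemi (33192 hours) before Szabo (36497 hours).
Among Nakamura and Farouk, by accumulated service hours (lower first) (reversed rule for this group): Nakamura (11738 hours) before Farouk (16367 hours).
Full order: Vance, Halvorsen, Achebe, Adeyemi, Szabo, Nakamura, Farouk, Andersen, Lindqvist.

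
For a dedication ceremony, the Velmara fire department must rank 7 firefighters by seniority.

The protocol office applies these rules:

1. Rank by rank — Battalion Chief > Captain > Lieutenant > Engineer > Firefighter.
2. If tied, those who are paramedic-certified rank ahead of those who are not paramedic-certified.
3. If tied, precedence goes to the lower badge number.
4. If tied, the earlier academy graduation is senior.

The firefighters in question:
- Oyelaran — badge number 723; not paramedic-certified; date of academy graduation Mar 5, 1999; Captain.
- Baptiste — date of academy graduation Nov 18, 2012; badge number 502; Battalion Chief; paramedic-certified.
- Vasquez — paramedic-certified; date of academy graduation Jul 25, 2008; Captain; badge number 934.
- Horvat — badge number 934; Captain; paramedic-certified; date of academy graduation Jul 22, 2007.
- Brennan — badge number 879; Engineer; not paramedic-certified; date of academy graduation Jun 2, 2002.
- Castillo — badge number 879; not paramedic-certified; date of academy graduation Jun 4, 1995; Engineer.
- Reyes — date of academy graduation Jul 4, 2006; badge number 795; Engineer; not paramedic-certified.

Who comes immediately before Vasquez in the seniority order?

Horvat

By rank: Baptiste (Battalion Chief); then Horvat, Vasquez and Oyelaran (Captain); then Reyes, Castillo and Brennan (Engineer).
Among Horvat, Vasquez and Oyelaran, paramedic-certified before not paramedic-certified: Horvat and Vasquez (paramedic-certified) before Oyelaran (not paramedic-certified).
Horvat and Vasquez both have badge number 934, so the next rule applies.
Among Horvat and Vasquez, by date of academy graduation (earlier first): Horvat (Jul 22, 2007) before Vasquez (Jul 25, 2008).
Reyes, Castillo and Brennan are each not paramedic-certified, so the next rule applies.
Among Reyes, Castillo and Brennan, by badge number (lower first): Reyes (795) before Castillo and Brennan (879).
Among Castillo and Brennan, by date of academy graduation (earlier first): Castillo (Jun 4, 1995) before Brennan (Jun 2, 2002).
Order: Baptiste, Horvat, Vasquez, Oyelaran, Reyes, Castillo, Brennan.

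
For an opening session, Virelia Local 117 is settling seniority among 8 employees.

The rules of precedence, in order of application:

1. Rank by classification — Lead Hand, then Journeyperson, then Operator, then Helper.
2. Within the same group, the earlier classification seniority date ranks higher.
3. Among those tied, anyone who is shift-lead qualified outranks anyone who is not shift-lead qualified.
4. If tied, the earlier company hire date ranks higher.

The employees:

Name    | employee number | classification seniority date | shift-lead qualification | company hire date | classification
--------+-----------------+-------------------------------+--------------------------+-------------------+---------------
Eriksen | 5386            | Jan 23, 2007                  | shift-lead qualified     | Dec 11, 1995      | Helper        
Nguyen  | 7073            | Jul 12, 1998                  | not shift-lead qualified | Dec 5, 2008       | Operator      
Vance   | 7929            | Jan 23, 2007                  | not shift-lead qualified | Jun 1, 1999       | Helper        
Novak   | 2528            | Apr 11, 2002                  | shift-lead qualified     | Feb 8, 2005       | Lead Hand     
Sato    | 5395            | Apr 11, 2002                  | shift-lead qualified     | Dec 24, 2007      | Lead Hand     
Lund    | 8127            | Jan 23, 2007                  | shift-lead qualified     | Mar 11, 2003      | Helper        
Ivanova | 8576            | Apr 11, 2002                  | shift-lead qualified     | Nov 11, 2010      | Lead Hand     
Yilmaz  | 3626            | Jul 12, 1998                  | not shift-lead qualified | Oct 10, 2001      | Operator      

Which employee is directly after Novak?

Sato

By classification: Novak, Sato and Ivanova (Lead Hand); then Yilmaz and Nguyen (Operator); then Eriksen, Lund and Vance (Helper).
Novak, Sato and Ivanova all have classification seniority date Apr 11, 2002, so the next rule applies.
Novak, Sato and Ivanova are each shift-lead qualified, so the next rule applies.
Among Novak, Sato and Ivanova, by company hire date (earlier first): Novak (Feb 8, 2005) before Sato (Dec 24, 2007) before Ivanova (Nov 11, 2010).
Yilmaz and Nguyen both have classification seniority date Jul 12, 1998, so the next rule applies.
Yilmaz and Nguyen are each not shift-lead qualified, so the next rule applies.
Among Yilmaz and Nguyen, by company hire date (earlier first): Yilmaz (Oct 10, 2001) before Nguyen (Dec 5, 2008).
Eriksen, Lund and Vance all have classification seniority date Jan 23, 2007, so the next rule applies.
Among Eriksen, Lund and Vance, shift-lead qualified before not shift-lead qualified: Eriksen and Lund (shift-lead qualified) before Vance (not shift-lead qualified).
Among Eriksen and Lund, by company hire date (earlier first): Eriksen (Dec 11, 1995) before Lund (Mar 11, 2003).
Order: Novak, Sato, Ivanova, Yilmaz, Nguyen, Eriksen, Lund, Vance.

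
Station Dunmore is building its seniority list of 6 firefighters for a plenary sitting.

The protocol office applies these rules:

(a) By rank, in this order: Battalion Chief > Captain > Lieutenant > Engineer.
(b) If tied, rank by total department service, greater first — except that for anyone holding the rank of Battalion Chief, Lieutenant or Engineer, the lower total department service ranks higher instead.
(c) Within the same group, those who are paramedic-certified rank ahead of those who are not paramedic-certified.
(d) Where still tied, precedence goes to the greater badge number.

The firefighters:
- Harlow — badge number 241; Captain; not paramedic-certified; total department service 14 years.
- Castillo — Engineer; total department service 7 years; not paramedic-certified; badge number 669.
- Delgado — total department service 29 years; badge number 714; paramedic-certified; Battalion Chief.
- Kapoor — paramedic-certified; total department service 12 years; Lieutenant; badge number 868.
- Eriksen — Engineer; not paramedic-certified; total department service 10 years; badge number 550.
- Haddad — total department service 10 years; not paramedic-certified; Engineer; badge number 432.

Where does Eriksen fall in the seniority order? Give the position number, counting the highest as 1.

5

By rank: Delgado (Battalion Chief); then Harlow (Captain); then Kapoor (Lieutenant); then Castillo, Eriksen and Haddad (Engineer).
Among Castillo, Eriksen and Haddad, by total department service (lower first) (reversed rule for this group): Castillo (7 years) before Eriksen and Haddad (10 years).
Eriksen and Haddad are each not paramedic-certified, so the next rule applies.
Among Eriksen and Haddad, by badge number (higher first): Eriksen (550) before Haddad (432).
Order: Delgado, Harlow, Kapoor, Castillo, Eriksen, Haddad. So position 5.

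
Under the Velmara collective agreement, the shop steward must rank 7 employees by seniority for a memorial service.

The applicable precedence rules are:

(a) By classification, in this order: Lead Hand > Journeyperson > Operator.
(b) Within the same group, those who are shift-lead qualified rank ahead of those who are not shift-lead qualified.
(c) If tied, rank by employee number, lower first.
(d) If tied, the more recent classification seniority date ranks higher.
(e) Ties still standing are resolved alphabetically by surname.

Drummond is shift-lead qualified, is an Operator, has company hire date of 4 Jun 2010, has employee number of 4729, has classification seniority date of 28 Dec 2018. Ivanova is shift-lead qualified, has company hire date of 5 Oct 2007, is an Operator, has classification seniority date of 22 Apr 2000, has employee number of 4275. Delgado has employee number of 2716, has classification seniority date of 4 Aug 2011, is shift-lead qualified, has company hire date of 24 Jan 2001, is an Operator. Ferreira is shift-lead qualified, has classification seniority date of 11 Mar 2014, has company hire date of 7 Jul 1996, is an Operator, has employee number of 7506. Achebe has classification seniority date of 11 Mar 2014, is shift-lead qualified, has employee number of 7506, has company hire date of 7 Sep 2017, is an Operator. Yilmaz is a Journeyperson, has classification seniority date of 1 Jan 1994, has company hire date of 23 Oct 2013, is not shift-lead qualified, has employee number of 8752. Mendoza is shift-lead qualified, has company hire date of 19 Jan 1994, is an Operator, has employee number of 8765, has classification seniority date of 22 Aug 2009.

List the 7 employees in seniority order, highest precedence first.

By classification: Yilmaz (Journeyperson); then Delgado, Ivanova, Drummond, Achebe, Ferreira and Mendoza (Operator).
Delgado, Ivanova, Drummond, Achebe, Ferreira and Mendoza are each shift-lead qualified, so the next rule applies.
Among Delgado, Ivanova, Drummond, Achebe, Ferreira and Mendoza, by employee number (lower first): Delgado (2716) before Ivanova (4275) before Drummond (4729) before Achebe and Ferreira (7506) before Mendoza (8765).
Achebe and Ferreira both have classification seniority date 11 Mar 2014, so the next rule applies.
Among Achebe and Ferreira, alphabetically by surname: Achebe before Ferreira.
Full order: Yilmaz, Delgado, Ivanova, Drummond, Achebe, Ferreira, Mendoza.

Yilmaz, Delgado, Ivanova, Drummond, Achebe, Ferreira, Mendoza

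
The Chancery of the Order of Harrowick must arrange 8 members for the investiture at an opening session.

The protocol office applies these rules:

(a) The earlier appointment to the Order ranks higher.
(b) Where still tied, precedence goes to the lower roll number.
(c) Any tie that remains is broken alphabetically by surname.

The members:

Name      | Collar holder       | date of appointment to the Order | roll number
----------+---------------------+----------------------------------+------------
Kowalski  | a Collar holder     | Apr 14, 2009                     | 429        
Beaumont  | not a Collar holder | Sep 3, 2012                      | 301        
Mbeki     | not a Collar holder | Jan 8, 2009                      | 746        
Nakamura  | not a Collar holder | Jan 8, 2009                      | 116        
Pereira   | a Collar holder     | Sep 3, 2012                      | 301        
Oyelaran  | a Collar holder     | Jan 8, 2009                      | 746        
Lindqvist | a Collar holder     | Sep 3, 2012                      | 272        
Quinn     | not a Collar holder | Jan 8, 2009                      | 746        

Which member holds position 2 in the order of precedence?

Mbeki

By date of appointment to the Order (earlier first): Nakamura, Mbeki, Oyelaran and Quinn (each Jan 8, 2009); then Kowalski (Apr 14, 2009); then Lindqvist, Beaumont and Pereira (each Sep 3, 2012).
Among Nakamura, Mbeki, Oyelaran and Quinn, by roll number (lower first): Nakamura (116) before Mbeki, Oyelaran and Quinn (746).
Among Mbeki, Oyelaran and Quinn, alphabetically by surname: Mbeki before Oyelaran before Quinn.
Among Lindqvist, Beaumont and Pereira, by roll number (lower first): Lindqvist (272) before Beaumont and Pereira (301).
Among Beaumont and Pereira, alphabetically by surname: Beaumont before Pereira.
Order: Nakamura, Mbeki, Oyelaran, Quinn, Kowalski, Lindqvist, Beaumont, Pereira.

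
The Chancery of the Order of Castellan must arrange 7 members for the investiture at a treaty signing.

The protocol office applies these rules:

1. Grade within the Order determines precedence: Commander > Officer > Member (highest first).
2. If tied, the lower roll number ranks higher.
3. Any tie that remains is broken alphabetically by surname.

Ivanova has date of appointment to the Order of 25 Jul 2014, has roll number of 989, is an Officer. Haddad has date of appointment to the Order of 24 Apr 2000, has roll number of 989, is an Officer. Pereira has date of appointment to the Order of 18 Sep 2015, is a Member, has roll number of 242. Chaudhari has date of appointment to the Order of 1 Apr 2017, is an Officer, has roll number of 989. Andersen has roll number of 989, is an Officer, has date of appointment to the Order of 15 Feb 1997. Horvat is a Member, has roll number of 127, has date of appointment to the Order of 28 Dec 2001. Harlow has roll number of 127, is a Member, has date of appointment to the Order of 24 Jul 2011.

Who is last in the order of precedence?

Pereira

By grade within the Order: Andersen, Chaudhari, Haddad and Ivanova (Officer); then Harlow, Horvat and Pereira (Member).
Andersen, Chaudhari, Haddad and Ivanova all have roll number 989, so the next rule applies.
Among Andersen, Chaudhari, Haddad and Ivanova, alphabetically by surname: Andersen before Chaudhari before Haddad before Ivanova.
Among Harlow, Horvat and Pereira, by roll number (lower first): Harlow and Horvat (127) before Pereira (242).
Among Harlow and Horvat, alphabetically by surname: Harlow before Horvat.
Order: Andersen, Chaudhari, Haddad, Ivanova, Harlow, Horvat, Pereira.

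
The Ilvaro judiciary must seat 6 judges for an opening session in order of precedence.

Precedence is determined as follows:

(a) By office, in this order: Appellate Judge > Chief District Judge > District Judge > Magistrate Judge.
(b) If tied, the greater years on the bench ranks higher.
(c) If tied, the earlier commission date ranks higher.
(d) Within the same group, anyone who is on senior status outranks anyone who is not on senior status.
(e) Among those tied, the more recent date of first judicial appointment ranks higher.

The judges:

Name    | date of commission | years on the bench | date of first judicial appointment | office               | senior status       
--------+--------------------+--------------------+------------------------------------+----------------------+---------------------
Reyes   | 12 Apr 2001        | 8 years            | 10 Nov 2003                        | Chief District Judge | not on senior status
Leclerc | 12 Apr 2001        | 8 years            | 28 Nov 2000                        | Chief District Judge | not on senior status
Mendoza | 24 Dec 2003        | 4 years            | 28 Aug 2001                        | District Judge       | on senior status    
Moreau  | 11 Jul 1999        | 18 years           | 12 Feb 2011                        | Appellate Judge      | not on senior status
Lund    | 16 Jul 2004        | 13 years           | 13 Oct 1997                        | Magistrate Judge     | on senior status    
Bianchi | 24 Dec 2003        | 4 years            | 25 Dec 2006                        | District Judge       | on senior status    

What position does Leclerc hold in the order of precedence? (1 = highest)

By office: Moreau (Appellate Judge); then Reyes and Leclerc (Chief District Judge); then Bianchi and Mendoza (District Judge); then Lund (Magistrate Judge).
Reyes and Leclerc both have years on the bench 8 years, so the next rule applies.
Reyes and Leclerc both have date of commission 12 Apr 2001, so the next rule applies.
Reyes and Leclerc are each not on senior status, so the next rule applies.
Among Reyes and Leclerc, by date of first judicial appointment (later first): Reyes (10 Nov 2003) before Leclerc (28 Nov 2000).
Bianchi and Mendoza both have years on the bench 4 years, so the next rule applies.
Bianchi and Mendoza both have date of commission 24 Dec 2003, so the next rule applies.
Bianchi and Mendoza are each on senior status, so the next rule applies.
Among Bianchi and Mendoza, by date of first judicial appointment (later first): Bianchi (25 Dec 2006) before Mendoza (28 Aug 2001).
Order: Moreau, Reyes, Leclerc, Bianchi, Mendoza, Lund. So position 3.

3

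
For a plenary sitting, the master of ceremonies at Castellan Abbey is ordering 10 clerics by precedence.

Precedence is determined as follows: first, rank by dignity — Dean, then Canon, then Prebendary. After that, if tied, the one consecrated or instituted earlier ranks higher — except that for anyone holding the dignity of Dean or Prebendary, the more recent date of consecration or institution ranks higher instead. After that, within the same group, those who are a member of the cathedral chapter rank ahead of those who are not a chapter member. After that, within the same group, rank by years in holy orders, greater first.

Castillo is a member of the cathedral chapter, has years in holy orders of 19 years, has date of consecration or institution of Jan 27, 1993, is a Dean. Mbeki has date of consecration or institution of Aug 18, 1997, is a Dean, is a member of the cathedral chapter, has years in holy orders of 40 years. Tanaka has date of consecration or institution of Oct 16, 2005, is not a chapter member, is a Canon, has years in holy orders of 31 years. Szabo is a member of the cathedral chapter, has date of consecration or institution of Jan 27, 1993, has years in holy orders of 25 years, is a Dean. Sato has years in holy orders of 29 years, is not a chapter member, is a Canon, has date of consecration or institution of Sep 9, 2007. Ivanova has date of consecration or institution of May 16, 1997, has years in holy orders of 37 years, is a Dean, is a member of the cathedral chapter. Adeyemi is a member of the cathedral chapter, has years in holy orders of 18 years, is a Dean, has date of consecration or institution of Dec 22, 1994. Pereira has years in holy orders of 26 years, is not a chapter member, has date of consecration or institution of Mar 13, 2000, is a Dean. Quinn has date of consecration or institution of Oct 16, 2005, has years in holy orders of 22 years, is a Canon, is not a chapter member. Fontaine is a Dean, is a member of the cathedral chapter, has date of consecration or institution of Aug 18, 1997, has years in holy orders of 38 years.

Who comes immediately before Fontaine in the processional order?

Mbeki

By dignity: Pereira, Mbeki, Fontaine, Ivanova, Adeyemi, Szabo and Castillo (Dean); then Tanaka, Quinn and Sato (Canon).
Among Pereira, Mbeki, Fontaine, Ivanova, Adeyemi, Szabo and Castillo, by date of consecration or institution (later first) (reversed rule for this group): Pereira (Mar 13, 2000) before Mbeki and Fontaine (Aug 18, 1997) before Ivanova (May 16, 1997) before Adeyemi (Dec 22, 1994) before Szabo and Castillo (Jan 27, 1993).
Mbeki and Fontaine are each a member of the cathedral chapter, so the next rule applies.
Among Mbeki and Fontaine, by years in holy orders (higher first): Mbeki (40 years) before Fontaine (38 years).
Szabo and Castillo are each a member of the cathedral chapter, so the next rule applies.
Among Szabo and Castillo, by years in holy orders (higher first): Szabo (25 years) before Castillo (19 years).
Among Tanaka, Quinn and Sato, by date of consecration or institution (earlier first): Tanaka and Quinn (Oct 16, 2005) before Sato (Sep 9, 2007).
Tanaka and Quinn are each not a chapter member, so the next rule applies.
Among Tanaka and Quinn, by years in holy orders (higher first): Tanaka (31 years) before Quinn (22 years).
Order: Pereira, Mbeki, Fontaine, Ivanova, Adeyemi, Szabo, Castillo, Tanaka, Quinn, Sato.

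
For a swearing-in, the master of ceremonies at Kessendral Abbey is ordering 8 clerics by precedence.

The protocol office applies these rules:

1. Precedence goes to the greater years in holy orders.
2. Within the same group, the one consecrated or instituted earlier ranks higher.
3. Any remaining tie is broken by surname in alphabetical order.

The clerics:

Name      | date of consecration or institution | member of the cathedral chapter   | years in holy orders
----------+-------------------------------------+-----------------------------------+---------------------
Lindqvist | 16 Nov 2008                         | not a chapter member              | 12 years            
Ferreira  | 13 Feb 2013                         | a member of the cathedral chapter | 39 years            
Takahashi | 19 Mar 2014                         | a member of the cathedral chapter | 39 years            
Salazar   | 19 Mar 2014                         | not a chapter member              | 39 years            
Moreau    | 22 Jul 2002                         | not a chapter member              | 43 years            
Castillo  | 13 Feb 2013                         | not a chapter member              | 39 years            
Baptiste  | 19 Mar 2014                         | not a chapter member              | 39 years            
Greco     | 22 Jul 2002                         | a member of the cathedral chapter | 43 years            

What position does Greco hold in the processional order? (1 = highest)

1

By years in holy orders (higher first): Greco and Moreau (both 43 years); then Castillo, Ferreira, Baptiste, Salazar and Takahashi (each 39 years); then Lindqvist (12 years).
Greco and Moreau both have date of consecration or institution 22 Jul 2002, so the next rule applies.
Among Greco and Moreau, alphabetically by surname: Greco before Moreau.
Among Castillo, Ferreira, Baptiste, Salazar and Takahashi, by date of consecration or institution (earlier first): Castillo and Ferreira (13 Feb 2013) before Baptiste, Salazar and Takahashi (19 Mar 2014).
Among Castillo and Ferreira, alphabetically by surname: Castillo before Ferreira.
Among Baptiste, Salazar and Takahashi, alphabetically by surname: Baptiste before Salazar before Takahashi.
Order: Greco, Moreau, Castillo, Ferreira, Baptiste, Salazar, Takahashi, Lindqvist. So position 1.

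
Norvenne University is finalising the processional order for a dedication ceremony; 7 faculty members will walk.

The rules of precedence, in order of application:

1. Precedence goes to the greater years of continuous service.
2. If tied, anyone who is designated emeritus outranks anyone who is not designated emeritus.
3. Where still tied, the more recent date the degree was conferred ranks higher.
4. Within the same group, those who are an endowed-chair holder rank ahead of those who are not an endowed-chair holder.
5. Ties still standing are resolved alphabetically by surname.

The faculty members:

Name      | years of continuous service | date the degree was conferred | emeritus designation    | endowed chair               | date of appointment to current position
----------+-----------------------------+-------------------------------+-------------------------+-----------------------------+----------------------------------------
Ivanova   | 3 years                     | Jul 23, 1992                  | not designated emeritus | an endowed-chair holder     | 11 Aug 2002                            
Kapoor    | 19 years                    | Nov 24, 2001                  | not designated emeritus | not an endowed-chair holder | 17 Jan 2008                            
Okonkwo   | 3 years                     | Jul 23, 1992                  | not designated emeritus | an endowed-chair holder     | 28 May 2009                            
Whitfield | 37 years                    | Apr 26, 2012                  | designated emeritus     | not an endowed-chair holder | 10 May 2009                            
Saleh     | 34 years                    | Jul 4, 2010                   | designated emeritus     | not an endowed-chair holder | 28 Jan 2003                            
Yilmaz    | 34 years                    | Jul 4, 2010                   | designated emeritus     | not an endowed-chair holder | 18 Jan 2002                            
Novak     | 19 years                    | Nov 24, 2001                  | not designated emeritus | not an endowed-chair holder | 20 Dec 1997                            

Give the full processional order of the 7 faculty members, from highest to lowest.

By years of continuous service (higher first): Whitfield (37 years); then Saleh and Yilmaz (both 34 years); then Kapoor and Novak (both 19 years); then Ivanova and Okonkwo (both 3 years).
Saleh and Yilmaz are each designated emeritus, so the next rule applies.
Saleh and Yilmaz both have date the degree was conferred Jul 4, 2010, so the next rule applies.
Saleh and Yilmaz are each not an endowed-chair holder, so the next rule applies.
Among Saleh and Yilmaz, alphabetically by surname: Saleh before Yilmaz.
Kapoor and Novak are each not designated emeritus, so the next rule applies.
Kapoor and Novak both have date the degree was conferred Nov 24, 2001, so the next rule applies.
Kapoor and Novak are each not an endowed-chair holder, so the next rule applies.
Among Kapoor and Novak, alphabetically by surname: Kapoor before Novak.
Ivanova and Okonkwo are each not designated emeritus, so the next rule applies.
Ivanova and Okonkwo both have date the degree was conferred Jul 23, 1992, so the next rule applies.
Ivanova and Okonkwo are each an endowed-chair holder, so the next rule applies.
Among Ivanova and Okonkwo, alphabetically by surname: Ivanova before Okonkwo.
Full order: Whitfield, Saleh, Yilmaz, Kapoor, Novak, Ivanova, Okonkwo.

Whitfield, Saleh, Yilmaz, Kapoor, Novak, Ivanova, Okonkwo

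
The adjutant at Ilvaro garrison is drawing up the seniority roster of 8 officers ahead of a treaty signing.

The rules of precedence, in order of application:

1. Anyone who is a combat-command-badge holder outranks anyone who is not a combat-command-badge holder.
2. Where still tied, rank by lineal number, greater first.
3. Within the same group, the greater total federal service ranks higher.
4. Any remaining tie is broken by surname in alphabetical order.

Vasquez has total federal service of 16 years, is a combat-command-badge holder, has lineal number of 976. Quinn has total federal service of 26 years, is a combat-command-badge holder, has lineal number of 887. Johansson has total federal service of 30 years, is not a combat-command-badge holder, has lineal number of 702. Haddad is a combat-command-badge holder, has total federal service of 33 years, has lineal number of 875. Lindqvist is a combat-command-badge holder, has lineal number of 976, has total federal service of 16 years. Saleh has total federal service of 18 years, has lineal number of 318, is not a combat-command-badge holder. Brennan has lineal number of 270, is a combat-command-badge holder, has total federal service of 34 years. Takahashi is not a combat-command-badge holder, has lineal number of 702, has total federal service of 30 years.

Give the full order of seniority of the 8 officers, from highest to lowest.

Lindqvist, Vasquez, Quinn, Haddad, Brennan, Johansson, Takahashi, Saleh

By the first rule: Lindqvist, Vasquez, Quinn, Haddad and Brennan (each a combat-command-badge holder); then Johansson, Takahashi and Saleh (each not a combat-command-badge holder).
Among Lindqvist, Vasquez, Quinn, Haddad and Brennan, by lineal number (higher first): Lindqvist and Vasquez (976) before Quinn (887) before Haddad (875) before Brennan (270).
Lindqvist and Vasquez both have total federal service 16 years, so the next rule applies.
Among Lindqvist and Vasquez, alphabetically by surname: Lindqvist before Vasquez.
Among Johansson, Takahashi and Saleh, by lineal number (higher first): Johansson and Takahashi (702) before Saleh (318).
Johansson and Takahashi both have total federal service 30 years, so the next rule applies.
Among Johansson and Takahashi, alphabetically by surname: Johansson before Takahashi.
Full order: Lindqvist, Vasquez, Quinn, Haddad, Brennan, Johansson, Takahashi, Saleh.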